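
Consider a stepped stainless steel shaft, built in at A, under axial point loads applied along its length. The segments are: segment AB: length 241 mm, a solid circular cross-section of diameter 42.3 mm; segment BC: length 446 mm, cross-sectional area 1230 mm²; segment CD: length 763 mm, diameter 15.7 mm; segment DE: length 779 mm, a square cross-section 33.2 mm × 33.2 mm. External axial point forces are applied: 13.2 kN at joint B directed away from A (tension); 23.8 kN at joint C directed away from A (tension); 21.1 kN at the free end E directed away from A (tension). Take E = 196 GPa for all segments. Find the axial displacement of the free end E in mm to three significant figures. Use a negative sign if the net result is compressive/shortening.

Internal axial forces (sectioning from the free end, tension +): N_DE = 21.1 kN, N_CD = 21.1 kN, N_BC = 44.9 kN, N_AB = 58.1 kN.
A_AB = 1405 mm².
A_CD = 193.6 mm².
A_DE = 1102 mm².
δ_AB = 58100·241/(1405·196000) = 0.05084 mm
δ_BC = 44900·446/(1230·196000) = 0.08307 mm
δ_CD = 21100·763/(193.6·196000) = 0.4243 mm
δ_DE = 21100·779/(1102·196000) = 0.07608 mm
δ = Σδ_i = 0.6343 mm.

0.634 mm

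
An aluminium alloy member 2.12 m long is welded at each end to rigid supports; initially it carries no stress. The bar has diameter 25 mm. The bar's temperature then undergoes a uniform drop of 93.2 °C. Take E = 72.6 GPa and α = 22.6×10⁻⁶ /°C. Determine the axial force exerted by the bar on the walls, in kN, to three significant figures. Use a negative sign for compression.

75.1 kN

Free thermal expansion αLΔT = 22.6e-6 · 2120 · -93.2 = -4.465 mm.
The walls impose strain ε = −(-4.465)/2120 = 2.1063e-03; σ = Eε = 72600 · 2.1063e-03 = 152.9 MPa.
Wall reaction R = σ·A = 152.9·490.9 = 75060 N = 75.06 kN.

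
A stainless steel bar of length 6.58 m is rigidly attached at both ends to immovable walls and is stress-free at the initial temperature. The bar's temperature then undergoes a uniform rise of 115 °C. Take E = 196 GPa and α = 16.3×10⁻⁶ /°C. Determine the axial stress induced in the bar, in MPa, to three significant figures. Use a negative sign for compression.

Free thermal expansion αLΔT = 16.3e-6 · 6580 · 115 = 12.33 mm.
The walls impose strain ε = −(12.33)/6580 = -1.8745e-03; σ = Eε = 196000 · -1.8745e-03 = -367.4 MPa.

-367 MPa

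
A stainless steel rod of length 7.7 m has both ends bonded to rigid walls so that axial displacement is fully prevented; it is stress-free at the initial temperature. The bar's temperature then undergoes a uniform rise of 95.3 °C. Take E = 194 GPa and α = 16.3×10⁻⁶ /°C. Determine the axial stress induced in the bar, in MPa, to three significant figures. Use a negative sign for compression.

-301 MPa

Free thermal expansion αLΔT = 16.3e-6 · 7700 · 95.3 = 11.96 mm.
The walls impose strain ε = −(11.96)/7700 = -1.5534e-03; σ = Eε = 194000 · -1.5534e-03 = -301.4 MPa.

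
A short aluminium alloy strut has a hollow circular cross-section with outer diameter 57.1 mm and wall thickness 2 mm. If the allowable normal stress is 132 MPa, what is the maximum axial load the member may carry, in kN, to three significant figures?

A = 346.2 mm².
P_max = σ_allow · A = 132 · 346.2 = 45700 N = 45.7 kN.

45.7 kN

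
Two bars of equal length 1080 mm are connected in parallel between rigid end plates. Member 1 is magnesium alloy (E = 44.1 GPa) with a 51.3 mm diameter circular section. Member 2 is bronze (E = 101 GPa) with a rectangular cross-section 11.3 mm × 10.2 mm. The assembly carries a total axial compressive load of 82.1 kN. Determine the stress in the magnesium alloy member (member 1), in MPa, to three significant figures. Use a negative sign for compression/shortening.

-35.2 MPa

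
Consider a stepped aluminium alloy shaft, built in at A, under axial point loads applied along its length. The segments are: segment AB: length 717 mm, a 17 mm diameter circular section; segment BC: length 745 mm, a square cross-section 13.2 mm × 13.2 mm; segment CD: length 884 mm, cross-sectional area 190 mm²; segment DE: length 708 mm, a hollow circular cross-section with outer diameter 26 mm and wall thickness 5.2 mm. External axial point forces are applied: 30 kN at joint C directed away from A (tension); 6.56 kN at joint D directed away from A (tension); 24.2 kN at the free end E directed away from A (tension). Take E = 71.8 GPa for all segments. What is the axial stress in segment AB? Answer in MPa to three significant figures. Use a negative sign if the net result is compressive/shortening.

268 MPa

Internal axial forces (sectioning from the free end, tension +): N_DE = 24.2 kN, N_CD = 30.76 kN, N_BC = 60.76 kN, N_AB = 60.76 kN.
A_AB = 227 mm².
σ_AB = N_AB/A_AB = 60760/227 = 267.7 MPa.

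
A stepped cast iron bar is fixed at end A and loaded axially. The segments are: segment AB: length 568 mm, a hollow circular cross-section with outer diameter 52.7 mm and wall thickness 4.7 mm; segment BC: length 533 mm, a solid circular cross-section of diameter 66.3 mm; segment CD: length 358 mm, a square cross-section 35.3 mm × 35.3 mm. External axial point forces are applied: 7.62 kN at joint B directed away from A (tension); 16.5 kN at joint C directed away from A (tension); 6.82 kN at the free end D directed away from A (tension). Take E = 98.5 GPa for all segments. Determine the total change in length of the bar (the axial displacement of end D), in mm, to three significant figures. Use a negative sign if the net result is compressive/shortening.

0.308 mm

Internal axial forces (sectioning from the free end, tension +): N_CD = 6.82 kN, N_BC = 23.32 kN, N_AB = 30.94 kN.
A_AB = 708.7 mm².
A_BC = 3452 mm².
A_CD = 1246 mm².
δ_AB = 30940·568/(708.7·98500) = 0.2517 mm
δ_BC = 23320·533/(3452·98500) = 0.03655 mm
δ_CD = 6820·358/(1246·98500) = 0.01989 mm
δ = Σδ_i = 0.3082 mm.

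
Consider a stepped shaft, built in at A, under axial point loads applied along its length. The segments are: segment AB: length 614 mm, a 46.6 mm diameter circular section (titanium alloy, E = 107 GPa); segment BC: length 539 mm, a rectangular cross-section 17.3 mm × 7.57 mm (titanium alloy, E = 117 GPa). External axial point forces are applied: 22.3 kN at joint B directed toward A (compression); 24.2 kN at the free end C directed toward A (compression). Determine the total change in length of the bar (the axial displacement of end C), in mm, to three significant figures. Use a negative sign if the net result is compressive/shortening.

Internal axial forces (sectioning from the free end, tension +): N_BC = -24.2 kN, N_AB = -46.5 kN.
A_AB = 1706 mm².
A_BC = 131 mm².
δ_AB = -46500·614/(1706·107000) = -0.1565 mm
δ_BC = -24200·539/(131·117000) = -0.8513 mm
δ = Σδ_i = -1.008 mm.

-1.01 mm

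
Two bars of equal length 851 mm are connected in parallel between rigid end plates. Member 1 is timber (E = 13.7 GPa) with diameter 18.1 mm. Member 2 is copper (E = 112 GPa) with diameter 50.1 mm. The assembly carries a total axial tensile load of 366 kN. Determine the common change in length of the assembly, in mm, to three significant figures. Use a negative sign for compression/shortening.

1.39 mm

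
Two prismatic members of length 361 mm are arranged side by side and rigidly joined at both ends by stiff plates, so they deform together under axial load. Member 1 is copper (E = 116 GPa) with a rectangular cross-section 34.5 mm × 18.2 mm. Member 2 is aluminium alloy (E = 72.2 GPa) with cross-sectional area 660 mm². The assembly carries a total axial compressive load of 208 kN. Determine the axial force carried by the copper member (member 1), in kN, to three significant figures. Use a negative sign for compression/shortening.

A_1 = 627.9 mm².
Equal strain + equilibrium ⇒ each member carries load in proportion to AE: A₁E₁ = 72840000 N, A₂E₂ = 47650000 N, ΣAE = 120500000 N.
F₁ = P·A₁E₁/ΣAE = -208000·72840000/120500000 = -125700 N.

-126 kN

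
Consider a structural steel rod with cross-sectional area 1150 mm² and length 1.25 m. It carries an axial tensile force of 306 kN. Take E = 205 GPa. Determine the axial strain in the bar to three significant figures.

σ = N/A = 266.1 MPa; ε = σ/E = 266.1/205000 = 1.298e-03.

0.00130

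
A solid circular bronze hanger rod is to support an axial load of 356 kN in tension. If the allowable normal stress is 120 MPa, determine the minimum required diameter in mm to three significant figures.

61.5 mm

Required area A ≥ P/σ_allow = 356000/120 = 2967 mm².
For a solid circular section, d ≥ √(4A/π) = 61.46 mm.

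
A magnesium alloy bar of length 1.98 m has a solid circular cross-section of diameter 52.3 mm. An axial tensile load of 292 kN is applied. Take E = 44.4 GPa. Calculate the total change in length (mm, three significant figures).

6.06 mm

A = 2148 mm².
δ_mech = NL/(AE) = 292000·1980/(2148·44400) = 6.061 mm.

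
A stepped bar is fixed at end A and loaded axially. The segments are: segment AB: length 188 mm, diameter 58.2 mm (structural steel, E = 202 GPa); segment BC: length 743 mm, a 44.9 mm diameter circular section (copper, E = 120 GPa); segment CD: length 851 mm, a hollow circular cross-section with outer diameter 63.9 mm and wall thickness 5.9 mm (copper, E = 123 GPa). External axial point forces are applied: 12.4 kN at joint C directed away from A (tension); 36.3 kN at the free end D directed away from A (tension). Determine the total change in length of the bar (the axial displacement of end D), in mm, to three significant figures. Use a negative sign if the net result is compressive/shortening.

0.441 mm

Internal axial forces (sectioning from the free end, tension +): N_CD = 36.3 kN, N_BC = 48.7 kN, N_AB = 48.7 kN.
A_AB = 2660 mm².
A_BC = 1583 mm².
A_CD = 1075 mm².
δ_AB = 48700·188/(2660·202000) = 0.01704 mm
δ_BC = 48700·743/(1583·120000) = 0.1904 mm
δ_CD = 36300·851/(1075·123000) = 0.2336 mm
δ = Σδ_i = 0.4411 mm.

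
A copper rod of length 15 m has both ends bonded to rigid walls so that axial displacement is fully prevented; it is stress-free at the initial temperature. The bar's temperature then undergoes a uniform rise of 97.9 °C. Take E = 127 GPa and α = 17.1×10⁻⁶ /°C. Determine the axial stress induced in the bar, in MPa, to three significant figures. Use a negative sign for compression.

-213 MPa

Free thermal expansion αLΔT = 17.1e-6 · 15000 · 97.9 = 25.11 mm.
The walls impose strain ε = −(25.11)/15000 = -1.6741e-03; σ = Eε = 127000 · -1.6741e-03 = -212.6 MPa.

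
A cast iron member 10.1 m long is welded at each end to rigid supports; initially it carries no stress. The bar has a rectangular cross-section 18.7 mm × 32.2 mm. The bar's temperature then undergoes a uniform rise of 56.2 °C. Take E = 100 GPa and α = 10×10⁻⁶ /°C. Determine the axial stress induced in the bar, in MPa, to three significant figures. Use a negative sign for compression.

Free thermal expansion αLΔT = 10e-6 · 10100 · 56.2 = 5.676 mm.
The walls impose strain ε = −(5.676)/10100 = -5.6200e-04; σ = Eε = 100000 · -5.6200e-04 = -56.2 MPa.

-56.2 MPa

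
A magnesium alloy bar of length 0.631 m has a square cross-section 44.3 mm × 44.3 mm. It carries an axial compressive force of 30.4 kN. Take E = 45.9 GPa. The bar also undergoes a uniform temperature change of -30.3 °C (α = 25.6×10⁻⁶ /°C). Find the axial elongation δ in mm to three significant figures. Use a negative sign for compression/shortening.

A = 1962 mm².
δ_mech = NL/(AE) = -30400·631/(1962·45900) = -0.213 mm.
δ_thermal = αLΔT = 25.6e-6·631·-30.3 = -0.4895 mm.
δ = δ_mech + δ_thermal = -0.7024 mm.

-0.702 mm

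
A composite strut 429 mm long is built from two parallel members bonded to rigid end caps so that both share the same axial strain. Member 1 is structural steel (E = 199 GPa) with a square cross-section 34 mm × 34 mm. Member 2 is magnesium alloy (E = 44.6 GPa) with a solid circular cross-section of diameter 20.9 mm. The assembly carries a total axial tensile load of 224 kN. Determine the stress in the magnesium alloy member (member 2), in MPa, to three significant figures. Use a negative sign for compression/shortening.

40.7 MPa

A_1 = 1156 mm².
A_2 = 343.1 mm².
Equal strain + equilibrium ⇒ each member carries load in proportion to AE: A₁E₁ = 230000000 N, A₂E₂ = 15300000 N, ΣAE = 245300000 N.
σ₂ = P·E₂/ΣAE = 224000·44600/245300000 = 40.72 MPa.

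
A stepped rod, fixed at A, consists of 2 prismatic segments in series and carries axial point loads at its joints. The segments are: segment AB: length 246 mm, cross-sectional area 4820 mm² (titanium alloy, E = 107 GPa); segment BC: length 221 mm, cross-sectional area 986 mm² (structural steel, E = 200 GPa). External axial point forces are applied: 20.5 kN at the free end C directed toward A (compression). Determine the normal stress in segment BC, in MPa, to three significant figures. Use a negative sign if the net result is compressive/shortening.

Internal axial forces (sectioning from the free end, tension +): N_BC = -20.5 kN, N_AB = -20.5 kN.
σ_BC = N_BC/A_BC = -20500/986 = -20.79 MPa.

-20.8 MPa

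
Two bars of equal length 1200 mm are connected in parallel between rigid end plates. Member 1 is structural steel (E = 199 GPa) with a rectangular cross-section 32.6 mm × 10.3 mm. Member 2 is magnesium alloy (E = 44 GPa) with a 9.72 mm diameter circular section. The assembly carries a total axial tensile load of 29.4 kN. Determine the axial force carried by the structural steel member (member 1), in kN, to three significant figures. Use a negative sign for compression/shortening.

A_1 = 335.8 mm².
A_2 = 74.2 mm².
Equal strain + equilibrium ⇒ each member carries load in proportion to AE: A₁E₁ = 66820000 N, A₂E₂ = 3265000 N, ΣAE = 70090000 N.
F₁ = P·A₁E₁/ΣAE = 29400·66820000/70090000 = 28030 N.

28.0 kN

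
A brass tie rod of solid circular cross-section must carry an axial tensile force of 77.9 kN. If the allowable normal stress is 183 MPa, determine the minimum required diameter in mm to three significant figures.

23.3 mm

Required area A ≥ P/σ_allow = 77900/183 = 425.7 mm².
For a solid circular section, d ≥ √(4A/π) = 23.28 mm.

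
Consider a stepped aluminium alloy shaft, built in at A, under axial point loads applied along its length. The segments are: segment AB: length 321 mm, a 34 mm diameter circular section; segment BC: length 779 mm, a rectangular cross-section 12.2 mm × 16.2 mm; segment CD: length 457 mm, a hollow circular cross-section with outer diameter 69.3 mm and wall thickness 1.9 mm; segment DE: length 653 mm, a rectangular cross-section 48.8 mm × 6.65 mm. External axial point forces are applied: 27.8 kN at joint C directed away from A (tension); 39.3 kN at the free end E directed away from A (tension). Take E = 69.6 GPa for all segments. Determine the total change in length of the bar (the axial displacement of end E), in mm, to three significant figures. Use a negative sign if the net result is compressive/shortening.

5.92 mm

Internal axial forces (sectioning from the free end, tension +): N_DE = 39.3 kN, N_CD = 39.3 kN, N_BC = 67.1 kN, N_AB = 67.1 kN.
A_AB = 907.9 mm².
A_BC = 197.6 mm².
A_CD = 402.3 mm².
A_DE = 324.5 mm².
δ_AB = 67100·321/(907.9·69600) = 0.3409 mm
δ_BC = 67100·779/(197.6·69600) = 3.8 mm
δ_CD = 39300·457/(402.3·69600) = 0.6414 mm
δ_DE = 39300·653/(324.5·69600) = 1.136 mm
δ = Σδ_i = 5.918 mm.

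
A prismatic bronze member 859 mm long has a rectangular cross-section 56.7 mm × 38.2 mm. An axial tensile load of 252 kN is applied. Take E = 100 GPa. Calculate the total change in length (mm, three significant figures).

0.999 mm

A = 2166 mm².
δ_mech = NL/(AE) = 252000·859/(2166·100000) = 0.9994 mm.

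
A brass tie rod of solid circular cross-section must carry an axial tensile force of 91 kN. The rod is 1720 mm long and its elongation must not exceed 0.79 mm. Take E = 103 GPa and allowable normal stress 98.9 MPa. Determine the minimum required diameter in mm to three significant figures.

Required area A ≥ P/σ_allow = 91000/98.9 = 920.1 mm².
For a solid circular section, d ≥ √(4A/π) = 34.23 mm.
Elongation limit: A ≥ PL/(Eδ_allow) = 91000·1720/(103000·0.79) = 1924 mm² ⇒ d ≥ 49.49 mm.
The elongation limit governs.

49.5 mm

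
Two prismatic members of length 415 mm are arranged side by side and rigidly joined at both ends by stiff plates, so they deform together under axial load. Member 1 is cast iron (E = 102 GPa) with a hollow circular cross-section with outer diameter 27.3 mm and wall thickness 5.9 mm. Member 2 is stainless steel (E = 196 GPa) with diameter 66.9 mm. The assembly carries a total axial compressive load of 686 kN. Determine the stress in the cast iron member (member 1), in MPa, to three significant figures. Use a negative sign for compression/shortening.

-95.9 MPa

A_1 = 396.7 mm².
A_2 = 3515 mm².
Equal strain + equilibrium ⇒ each member carries load in proportion to AE: A₁E₁ = 40460000 N, A₂E₂ = 689000000 N, ΣAE = 729400000 N.
σ₁ = P·E₁/ΣAE = -686000·102000/729400000 = -95.93 MPa.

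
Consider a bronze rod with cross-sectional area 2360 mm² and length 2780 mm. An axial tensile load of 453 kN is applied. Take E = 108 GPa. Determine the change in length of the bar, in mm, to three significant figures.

4.94 mm

δ_mech = NL/(AE) = 453000·2780/(2360·108000) = 4.941 mm.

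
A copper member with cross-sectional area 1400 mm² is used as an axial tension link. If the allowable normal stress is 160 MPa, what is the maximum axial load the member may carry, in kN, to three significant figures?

P_max = σ_allow · A = 160 · 1400 = 224000 N = 224 kN.

224 kN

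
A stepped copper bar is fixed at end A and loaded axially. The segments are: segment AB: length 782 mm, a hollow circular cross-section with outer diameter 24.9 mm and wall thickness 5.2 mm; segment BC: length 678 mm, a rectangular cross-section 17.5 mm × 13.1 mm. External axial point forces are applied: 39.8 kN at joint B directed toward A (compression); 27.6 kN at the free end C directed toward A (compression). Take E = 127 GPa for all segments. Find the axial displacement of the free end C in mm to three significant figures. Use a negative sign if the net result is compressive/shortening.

Internal axial forces (sectioning from the free end, tension +): N_BC = -27.6 kN, N_AB = -67.4 kN.
A_AB = 321.8 mm².
A_BC = 229.2 mm².
δ_AB = -67400·782/(321.8·127000) = -1.29 mm
δ_BC = -27600·678/(229.2·127000) = -0.6427 mm
δ = Σδ_i = -1.932 mm.

-1.93 mm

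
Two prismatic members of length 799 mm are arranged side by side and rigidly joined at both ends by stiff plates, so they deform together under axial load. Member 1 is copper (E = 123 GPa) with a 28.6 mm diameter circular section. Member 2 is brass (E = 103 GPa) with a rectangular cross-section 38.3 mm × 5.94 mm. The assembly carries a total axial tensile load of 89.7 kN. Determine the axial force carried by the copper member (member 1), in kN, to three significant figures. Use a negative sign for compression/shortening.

69.2 kN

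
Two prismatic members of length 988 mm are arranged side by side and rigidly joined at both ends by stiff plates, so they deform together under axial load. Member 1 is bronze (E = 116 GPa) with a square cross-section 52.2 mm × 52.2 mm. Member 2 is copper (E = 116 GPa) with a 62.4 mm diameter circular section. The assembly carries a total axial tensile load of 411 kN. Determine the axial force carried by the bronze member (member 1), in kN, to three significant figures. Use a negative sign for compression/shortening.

A_1 = 2725 mm².
A_2 = 3058 mm².
Equal strain + equilibrium ⇒ each member carries load in proportion to AE: A₁E₁ = 316100000 N, A₂E₂ = 354700000 N, ΣAE = 670800000 N.
F₁ = P·A₁E₁/ΣAE = 411000·316100000/670800000 = 193700 N.

194 kN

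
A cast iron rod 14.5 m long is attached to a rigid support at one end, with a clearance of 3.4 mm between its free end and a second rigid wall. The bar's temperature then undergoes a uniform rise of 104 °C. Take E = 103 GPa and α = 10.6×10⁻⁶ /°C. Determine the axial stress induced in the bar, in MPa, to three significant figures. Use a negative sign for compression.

-89.4 MPa

Free thermal expansion αLΔT = 10.6e-6 · 14500 · 104 = 15.98 mm.
The walls engage after the gap closes; constrained expansion = 15.98 − 3.4 = 12.58 mm.
The walls impose strain ε = −(12.58)/14500 = -8.6792e-04; σ = Eε = 103000 · -8.6792e-04 = -89.4 MPa.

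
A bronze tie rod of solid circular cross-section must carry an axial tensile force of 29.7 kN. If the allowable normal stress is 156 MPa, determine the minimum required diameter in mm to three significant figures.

15.6 mm

Required area A ≥ P/σ_allow = 29700/156 = 190.4 mm².
For a solid circular section, d ≥ √(4A/π) = 15.57 mm.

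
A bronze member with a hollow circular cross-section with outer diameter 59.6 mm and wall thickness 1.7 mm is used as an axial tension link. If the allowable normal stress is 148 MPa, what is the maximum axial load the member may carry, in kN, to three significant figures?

45.8 kN

A = 309.2 mm².
P_max = σ_allow · A = 148 · 309.2 = 45770 N = 45.77 kN.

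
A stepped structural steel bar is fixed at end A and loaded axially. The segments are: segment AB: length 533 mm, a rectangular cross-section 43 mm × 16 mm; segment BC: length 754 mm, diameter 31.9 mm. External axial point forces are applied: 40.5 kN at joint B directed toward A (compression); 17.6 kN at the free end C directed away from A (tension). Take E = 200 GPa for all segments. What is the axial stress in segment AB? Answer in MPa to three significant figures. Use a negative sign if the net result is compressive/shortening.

Internal axial forces (sectioning from the free end, tension +): N_BC = 17.6 kN, N_AB = -22.9 kN.
A_AB = 688 mm².
σ_AB = N_AB/A_AB = -22900/688 = -33.28 MPa.

-33.3 MPa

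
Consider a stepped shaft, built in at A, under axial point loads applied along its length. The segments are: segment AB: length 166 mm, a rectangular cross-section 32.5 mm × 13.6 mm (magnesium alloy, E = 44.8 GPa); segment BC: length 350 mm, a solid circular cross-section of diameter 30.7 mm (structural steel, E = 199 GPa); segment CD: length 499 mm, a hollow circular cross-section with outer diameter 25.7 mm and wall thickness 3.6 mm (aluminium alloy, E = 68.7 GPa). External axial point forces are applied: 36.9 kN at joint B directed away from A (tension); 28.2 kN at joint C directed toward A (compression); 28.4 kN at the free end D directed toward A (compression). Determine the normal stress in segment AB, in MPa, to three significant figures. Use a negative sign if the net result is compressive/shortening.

-44.6 MPa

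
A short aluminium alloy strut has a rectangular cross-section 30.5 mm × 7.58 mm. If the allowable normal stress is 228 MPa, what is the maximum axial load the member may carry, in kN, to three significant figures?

A = 231.2 mm².
P_max = σ_allow · A = 228 · 231.2 = 52710 N = 52.71 kN.

52.7 kN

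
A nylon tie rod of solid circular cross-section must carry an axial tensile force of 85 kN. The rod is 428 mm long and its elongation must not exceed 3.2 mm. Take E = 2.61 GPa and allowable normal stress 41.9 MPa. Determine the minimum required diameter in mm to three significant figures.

Required area A ≥ P/σ_allow = 85000/41.9 = 2029 mm².
For a solid circular section, d ≥ √(4A/π) = 50.82 mm.
Elongation limit: A ≥ PL/(Eδ_allow) = 85000·428/(2610·3.2) = 4356 mm² ⇒ d ≥ 74.47 mm.
The elongation limit governs.

74.5 mm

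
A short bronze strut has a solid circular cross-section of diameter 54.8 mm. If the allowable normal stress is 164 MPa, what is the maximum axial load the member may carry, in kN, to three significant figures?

A = 2359 mm².
P_max = σ_allow · A = 164 · 2359 = 386800 N = 386.8 kN.

387 kN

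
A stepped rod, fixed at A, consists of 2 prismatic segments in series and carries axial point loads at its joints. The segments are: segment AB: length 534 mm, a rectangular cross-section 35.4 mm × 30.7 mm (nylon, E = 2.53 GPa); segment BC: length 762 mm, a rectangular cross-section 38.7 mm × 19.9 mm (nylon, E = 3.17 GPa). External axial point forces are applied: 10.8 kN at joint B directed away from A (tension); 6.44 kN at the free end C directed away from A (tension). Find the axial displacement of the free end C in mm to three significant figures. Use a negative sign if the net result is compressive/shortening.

Internal axial forces (sectioning from the free end, tension +): N_BC = 6.44 kN, N_AB = 17.24 kN.
A_AB = 1087 mm².
A_BC = 770.1 mm².
δ_AB = 17240·534/(1087·2530) = 3.348 mm
δ_BC = 6440·762/(770.1·3170) = 2.01 mm
δ = Σδ_i = 5.358 mm.

5.36 mm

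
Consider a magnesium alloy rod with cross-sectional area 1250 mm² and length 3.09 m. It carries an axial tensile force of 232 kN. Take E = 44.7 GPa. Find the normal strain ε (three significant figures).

0.00415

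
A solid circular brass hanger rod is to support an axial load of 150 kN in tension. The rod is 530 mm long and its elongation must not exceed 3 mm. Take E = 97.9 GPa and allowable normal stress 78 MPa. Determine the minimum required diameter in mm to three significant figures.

Required area A ≥ P/σ_allow = 150000/78 = 1923 mm².
For a solid circular section, d ≥ √(4A/π) = 49.48 mm.
Elongation limit: A ≥ PL/(Eδ_allow) = 150000·530/(97900·3) = 270.7 mm² ⇒ d ≥ 18.56 mm.
The stress limit governs.

49.5 mm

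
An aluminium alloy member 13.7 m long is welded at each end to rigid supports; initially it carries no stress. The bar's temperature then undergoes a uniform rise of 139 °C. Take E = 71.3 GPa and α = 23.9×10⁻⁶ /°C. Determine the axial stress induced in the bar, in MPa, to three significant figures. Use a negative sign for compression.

Free thermal expansion αLΔT = 23.9e-6 · 13700 · 139 = 45.51 mm.
The walls impose strain ε = −(45.51)/13700 = -3.3221e-03; σ = Eε = 71300 · -3.3221e-03 = -236.9 MPa.

-237 MPa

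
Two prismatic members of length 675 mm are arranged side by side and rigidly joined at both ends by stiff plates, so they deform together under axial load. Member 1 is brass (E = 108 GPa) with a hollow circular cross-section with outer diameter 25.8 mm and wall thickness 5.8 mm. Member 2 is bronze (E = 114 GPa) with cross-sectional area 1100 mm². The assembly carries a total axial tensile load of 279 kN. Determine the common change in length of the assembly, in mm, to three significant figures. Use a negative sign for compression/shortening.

1.14 mm

A_1 = 364.4 mm².
Equal strain + equilibrium ⇒ each member carries load in proportion to AE: A₁E₁ = 39360000 N, A₂E₂ = 125400000 N, ΣAE = 164800000 N.
δ = PL/ΣAE = 279000·675/164800000 = 1.143 mm.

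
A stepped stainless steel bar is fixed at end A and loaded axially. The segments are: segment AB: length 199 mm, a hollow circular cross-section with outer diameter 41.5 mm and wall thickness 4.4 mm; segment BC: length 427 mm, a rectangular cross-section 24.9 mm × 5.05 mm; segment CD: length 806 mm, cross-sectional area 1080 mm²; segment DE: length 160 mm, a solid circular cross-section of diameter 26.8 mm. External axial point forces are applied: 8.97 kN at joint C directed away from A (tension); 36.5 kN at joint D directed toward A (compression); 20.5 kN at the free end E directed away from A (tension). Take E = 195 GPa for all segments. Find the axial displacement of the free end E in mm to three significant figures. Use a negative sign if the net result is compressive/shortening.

-0.168 mm

Internal axial forces (sectioning from the free end, tension +): N_DE = 20.5 kN, N_CD = -16 kN, N_BC = -7.03 kN, N_AB = -7.03 kN.
A_AB = 512.8 mm².
A_BC = 125.7 mm².
A_DE = 564.1 mm².
δ_AB = -7030·199/(512.8·195000) = -0.01399 mm
δ_BC = -7030·427/(125.7·195000) = -0.1224 mm
δ_CD = -16000·806/(1080·195000) = -0.06123 mm
δ_DE = 20500·160/(564.1·195000) = 0.02982 mm
δ = Σδ_i = -0.1678 mm.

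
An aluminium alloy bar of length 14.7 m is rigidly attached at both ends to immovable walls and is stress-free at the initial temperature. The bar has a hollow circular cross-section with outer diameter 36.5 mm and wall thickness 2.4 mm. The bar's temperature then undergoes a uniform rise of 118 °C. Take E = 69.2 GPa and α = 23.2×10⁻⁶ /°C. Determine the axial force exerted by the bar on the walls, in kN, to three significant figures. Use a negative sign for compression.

Free thermal expansion αLΔT = 23.2e-6 · 14700 · 118 = 40.24 mm.
The walls impose strain ε = −(40.24)/14700 = -2.7376e-03; σ = Eε = 69200 · -2.7376e-03 = -189.4 MPa.
Wall reaction R = σ·A = -189.4·257.1 = -48710 N = -48.71 kN.

-48.7 kN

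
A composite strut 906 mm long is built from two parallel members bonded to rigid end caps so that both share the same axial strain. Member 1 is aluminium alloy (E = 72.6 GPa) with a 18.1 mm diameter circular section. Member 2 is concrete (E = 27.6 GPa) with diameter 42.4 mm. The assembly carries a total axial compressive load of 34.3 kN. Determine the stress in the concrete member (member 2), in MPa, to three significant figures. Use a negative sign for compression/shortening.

-16.4 MPa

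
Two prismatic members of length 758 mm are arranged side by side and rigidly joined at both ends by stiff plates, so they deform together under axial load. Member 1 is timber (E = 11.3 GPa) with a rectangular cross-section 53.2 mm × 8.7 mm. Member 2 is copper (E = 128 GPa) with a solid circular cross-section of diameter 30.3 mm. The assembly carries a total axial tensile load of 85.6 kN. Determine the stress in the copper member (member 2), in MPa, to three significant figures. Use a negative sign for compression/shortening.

A_1 = 462.8 mm².
A_2 = 721.1 mm².
Equal strain + equilibrium ⇒ each member carries load in proportion to AE: A₁E₁ = 5230000 N, A₂E₂ = 92300000 N, ΣAE = 97530000 N.
σ₂ = P·E₂/ΣAE = 85600·128000/97530000 = 112.3 MPa.

112 MPa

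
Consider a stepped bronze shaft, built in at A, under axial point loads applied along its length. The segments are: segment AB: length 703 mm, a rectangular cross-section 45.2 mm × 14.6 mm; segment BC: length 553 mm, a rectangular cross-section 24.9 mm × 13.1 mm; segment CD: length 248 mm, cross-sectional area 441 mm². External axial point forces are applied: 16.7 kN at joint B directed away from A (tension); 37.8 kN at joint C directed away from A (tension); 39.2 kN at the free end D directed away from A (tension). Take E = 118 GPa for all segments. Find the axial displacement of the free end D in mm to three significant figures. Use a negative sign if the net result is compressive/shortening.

2.14 mm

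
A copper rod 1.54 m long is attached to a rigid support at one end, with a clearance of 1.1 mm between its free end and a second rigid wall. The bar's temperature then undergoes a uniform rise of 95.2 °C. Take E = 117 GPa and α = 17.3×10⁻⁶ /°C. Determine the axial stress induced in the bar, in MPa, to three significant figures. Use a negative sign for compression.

Free thermal expansion αLΔT = 17.3e-6 · 1540 · 95.2 = 2.536 mm.
The walls engage after the gap closes; constrained expansion = 2.536 − 1.1 = 1.436 mm.
The walls impose strain ε = −(1.436)/1540 = -9.3267e-04; σ = Eε = 117000 · -9.3267e-04 = -109.1 MPa.

-109 MPa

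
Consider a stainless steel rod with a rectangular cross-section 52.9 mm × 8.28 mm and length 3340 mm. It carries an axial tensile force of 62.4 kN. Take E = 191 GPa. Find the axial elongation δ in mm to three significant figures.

2.49 mm

A = 438 mm².
δ_mech = NL/(AE) = 62400·3340/(438·191000) = 2.491 mm.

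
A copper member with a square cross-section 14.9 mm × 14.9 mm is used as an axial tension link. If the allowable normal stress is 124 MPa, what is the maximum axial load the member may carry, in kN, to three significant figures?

27.5 kN

A = 222 mm².
P_max = σ_allow · A = 124 · 222 = 27530 N = 27.53 kN.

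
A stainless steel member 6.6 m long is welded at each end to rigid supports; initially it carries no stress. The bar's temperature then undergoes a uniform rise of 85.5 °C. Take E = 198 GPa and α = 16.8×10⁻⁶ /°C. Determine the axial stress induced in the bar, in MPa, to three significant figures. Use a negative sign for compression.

Free thermal expansion αLΔT = 16.8e-6 · 6600 · 85.5 = 9.48 mm.
The walls impose strain ε = −(9.48)/6600 = -1.4364e-03; σ = Eε = 198000 · -1.4364e-03 = -284.4 MPa.

-284 MPa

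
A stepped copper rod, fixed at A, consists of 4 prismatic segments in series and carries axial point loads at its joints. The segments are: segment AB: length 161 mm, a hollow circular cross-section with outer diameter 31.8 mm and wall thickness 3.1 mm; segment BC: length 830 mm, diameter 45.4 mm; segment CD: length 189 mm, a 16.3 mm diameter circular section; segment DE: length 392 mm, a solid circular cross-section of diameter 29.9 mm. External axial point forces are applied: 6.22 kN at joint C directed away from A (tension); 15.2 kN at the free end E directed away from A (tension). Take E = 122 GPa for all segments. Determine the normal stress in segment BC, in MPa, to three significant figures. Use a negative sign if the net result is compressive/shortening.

Internal axial forces (sectioning from the free end, tension +): N_DE = 15.2 kN, N_CD = 15.2 kN, N_BC = 21.42 kN, N_AB = 21.42 kN.
A_BC = 1619 mm².
σ_BC = N_BC/A_BC = 21420/1619 = 13.23 MPa.

13.2 MPa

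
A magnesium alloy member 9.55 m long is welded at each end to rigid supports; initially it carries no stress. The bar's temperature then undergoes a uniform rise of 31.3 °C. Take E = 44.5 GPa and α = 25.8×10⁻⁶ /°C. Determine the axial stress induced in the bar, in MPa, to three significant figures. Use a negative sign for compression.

-35.9 MPa

Free thermal expansion αLΔT = 25.8e-6 · 9550 · 31.3 = 7.712 mm.
The walls impose strain ε = −(7.712)/9550 = -8.0754e-04; σ = Eε = 44500 · -8.0754e-04 = -35.94 MPa.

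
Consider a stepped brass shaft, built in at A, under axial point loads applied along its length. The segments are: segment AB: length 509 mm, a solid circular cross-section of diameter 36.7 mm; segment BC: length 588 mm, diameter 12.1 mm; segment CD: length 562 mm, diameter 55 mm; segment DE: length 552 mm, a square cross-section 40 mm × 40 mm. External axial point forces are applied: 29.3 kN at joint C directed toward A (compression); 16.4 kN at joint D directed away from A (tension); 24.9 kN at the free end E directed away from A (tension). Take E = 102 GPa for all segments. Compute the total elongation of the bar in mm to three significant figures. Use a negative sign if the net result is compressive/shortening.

0.838 mm

Internal axial forces (sectioning from the free end, tension +): N_DE = 24.9 kN, N_CD = 41.3 kN, N_BC = 12 kN, N_AB = 12 kN.
A_AB = 1058 mm².
A_BC = 115 mm².
A_CD = 2376 mm².
A_DE = 1600 mm².
δ_AB = 12000·509/(1058·102000) = 0.05661 mm
δ_BC = 12000·588/(115·102000) = 0.6016 mm
δ_CD = 41300·562/(2376·102000) = 0.09578 mm
δ_DE = 24900·552/(1600·102000) = 0.08422 mm
δ = Σδ_i = 0.8382 mm.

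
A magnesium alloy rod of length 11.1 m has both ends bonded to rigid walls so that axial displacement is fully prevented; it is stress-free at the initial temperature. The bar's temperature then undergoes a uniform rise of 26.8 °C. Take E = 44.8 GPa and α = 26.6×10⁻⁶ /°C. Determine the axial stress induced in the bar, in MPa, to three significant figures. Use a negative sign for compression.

-31.9 MPa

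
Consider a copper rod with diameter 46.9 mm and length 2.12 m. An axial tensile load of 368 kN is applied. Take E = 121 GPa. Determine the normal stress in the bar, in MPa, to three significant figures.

213 MPa

A = 1728 mm².
σ = N/A = 368000/1728 = 213 MPa.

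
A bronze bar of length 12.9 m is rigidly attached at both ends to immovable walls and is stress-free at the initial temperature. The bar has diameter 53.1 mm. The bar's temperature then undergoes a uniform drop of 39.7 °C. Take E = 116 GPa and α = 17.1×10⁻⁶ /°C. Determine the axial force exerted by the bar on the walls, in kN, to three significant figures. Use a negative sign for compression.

174 kN

Free thermal expansion αLΔT = 17.1e-6 · 12900 · -39.7 = -8.757 mm.
The walls impose strain ε = −(-8.757)/12900 = 6.7887e-04; σ = Eε = 116000 · 6.7887e-04 = 78.75 MPa.
Wall reaction R = σ·A = 78.75·2215 = 174400 N = 174.4 kN.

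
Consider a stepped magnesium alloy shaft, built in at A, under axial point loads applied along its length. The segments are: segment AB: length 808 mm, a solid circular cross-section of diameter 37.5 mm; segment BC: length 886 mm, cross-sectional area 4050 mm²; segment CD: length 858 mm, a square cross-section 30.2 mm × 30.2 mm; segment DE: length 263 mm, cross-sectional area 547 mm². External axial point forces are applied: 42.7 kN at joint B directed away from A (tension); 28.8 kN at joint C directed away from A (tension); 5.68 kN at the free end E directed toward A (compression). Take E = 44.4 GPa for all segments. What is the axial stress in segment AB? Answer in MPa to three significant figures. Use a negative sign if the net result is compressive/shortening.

59.6 MPa

Internal axial forces (sectioning from the free end, tension +): N_DE = -5.68 kN, N_CD = -5.68 kN, N_BC = 23.12 kN, N_AB = 65.82 kN.
A_AB = 1104 mm².
σ_AB = N_AB/A_AB = 65820/1104 = 59.59 MPa.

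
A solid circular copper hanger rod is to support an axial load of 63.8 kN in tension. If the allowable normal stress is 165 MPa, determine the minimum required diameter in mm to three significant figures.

Required area A ≥ P/σ_allow = 63800/165 = 386.7 mm².
For a solid circular section, d ≥ √(4A/π) = 22.19 mm.

22.2 mm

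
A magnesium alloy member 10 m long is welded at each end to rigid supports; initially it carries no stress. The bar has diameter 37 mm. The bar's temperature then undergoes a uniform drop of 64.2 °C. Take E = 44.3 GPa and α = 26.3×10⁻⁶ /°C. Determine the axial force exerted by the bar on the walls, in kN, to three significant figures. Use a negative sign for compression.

80.4 kN

Free thermal expansion αLΔT = 26.3e-6 · 10000 · -64.2 = -16.88 mm.
The walls impose strain ε = −(-16.88)/10000 = 1.6885e-03; σ = Eε = 44300 · 1.6885e-03 = 74.8 MPa.
Wall reaction R = σ·A = 74.8·1075 = 80420 N = 80.42 kN.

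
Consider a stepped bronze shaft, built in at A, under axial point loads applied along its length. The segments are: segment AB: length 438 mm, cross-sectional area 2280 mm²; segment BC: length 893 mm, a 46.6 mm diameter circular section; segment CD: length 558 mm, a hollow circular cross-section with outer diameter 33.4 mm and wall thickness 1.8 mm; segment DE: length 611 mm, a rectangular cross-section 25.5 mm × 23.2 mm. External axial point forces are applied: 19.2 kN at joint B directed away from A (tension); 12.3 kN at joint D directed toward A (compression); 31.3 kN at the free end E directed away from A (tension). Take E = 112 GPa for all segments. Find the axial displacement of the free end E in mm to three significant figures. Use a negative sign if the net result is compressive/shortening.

Internal axial forces (sectioning from the free end, tension +): N_DE = 31.3 kN, N_CD = 19 kN, N_BC = 19 kN, N_AB = 38.2 kN.
A_BC = 1706 mm².
A_CD = 178.7 mm².
A_DE = 591.6 mm².
δ_AB = 38200·438/(2280·112000) = 0.06552 mm
δ_BC = 19000·893/(1706·112000) = 0.08882 mm
δ_CD = 19000·558/(178.7·112000) = 0.5297 mm
δ_DE = 31300·611/(591.6·112000) = 0.2886 mm
δ = Σδ_i = 0.9727 mm.

0.973 mm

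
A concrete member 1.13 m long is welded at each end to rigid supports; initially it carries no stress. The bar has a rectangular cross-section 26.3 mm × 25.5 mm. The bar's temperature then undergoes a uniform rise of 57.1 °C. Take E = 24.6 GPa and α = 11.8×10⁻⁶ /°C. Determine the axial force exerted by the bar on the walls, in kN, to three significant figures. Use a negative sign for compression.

Free thermal expansion αLΔT = 11.8e-6 · 1130 · 57.1 = 0.7614 mm.
The walls impose strain ε = −(0.7614)/1130 = -6.7378e-04; σ = Eε = 24600 · -6.7378e-04 = -16.57 MPa.
Wall reaction R = σ·A = -16.57·670.6 = -11120 N = -11.12 kN.

-11.1 kN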